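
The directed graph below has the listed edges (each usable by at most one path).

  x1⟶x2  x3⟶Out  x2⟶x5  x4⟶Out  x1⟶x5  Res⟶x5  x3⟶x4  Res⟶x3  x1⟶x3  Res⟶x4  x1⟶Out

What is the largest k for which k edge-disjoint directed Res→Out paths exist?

Assign every edge capacity 1; by Menger, the answer equals the max flow.
Path Res→x3→Out (+1); total 1.
Path Res→x4→Out (+1); total 2.
No residual Res→Out path; max flow = 2.
Certifying cut of size 2: {Res→x3, Res→x4}.

2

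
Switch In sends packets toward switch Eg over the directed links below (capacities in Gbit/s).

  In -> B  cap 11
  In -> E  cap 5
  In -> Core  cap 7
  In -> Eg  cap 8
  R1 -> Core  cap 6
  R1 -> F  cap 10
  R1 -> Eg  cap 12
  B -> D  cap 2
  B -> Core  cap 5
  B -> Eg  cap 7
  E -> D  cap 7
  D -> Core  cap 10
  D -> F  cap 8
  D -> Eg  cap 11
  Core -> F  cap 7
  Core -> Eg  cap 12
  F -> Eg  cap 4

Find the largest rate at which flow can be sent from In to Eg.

31

Augment In→Eg: bottleneck 8, flow now 8.
Augment In→B→Eg: bottleneck 7, flow now 15.
Augment In→Core→Eg: bottleneck 7, flow now 22.
Augment In→B→D→Eg: bottleneck 2, flow now 24.
Augment In→B→Core→Eg: bottleneck 2, flow now 26.
Augment In→E→D→Eg: bottleneck 5, flow now 31.
No augmenting path remains; maximum flow = 31.
In the residual graph, reachable from In: {In}.
Min-cut edges: In→B (11), In→E (5), In→Core (7), In→Eg (8); capacity 11 + 5 + 7 + 8 = 31.
This cut is saturated, so no flow can exceed 31.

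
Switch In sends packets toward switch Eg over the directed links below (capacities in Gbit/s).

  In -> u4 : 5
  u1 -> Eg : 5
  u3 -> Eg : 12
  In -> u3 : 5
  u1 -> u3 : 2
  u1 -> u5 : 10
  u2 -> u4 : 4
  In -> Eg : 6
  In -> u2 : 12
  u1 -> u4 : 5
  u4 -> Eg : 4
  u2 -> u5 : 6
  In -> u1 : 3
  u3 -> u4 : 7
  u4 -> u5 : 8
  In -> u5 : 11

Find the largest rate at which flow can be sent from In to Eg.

18

Augment In→Eg: bottleneck 6, flow now 6.
Augment In→u1→Eg: bottleneck 3, flow now 9.
Augment In→u3→Eg: bottleneck 5, flow now 14.
Augment In→u4→Eg: bottleneck 4, flow now 18.
No augmenting path remains; maximum flow = 18.
In the residual graph, reachable from In: {In, u2, u4, u5}.
Min-cut edges: In→u1 (3), In→u3 (5), In→Eg (6), u4→Eg (4); capacity 3 + 5 + 6 + 4 = 18.
This cut is saturated, so no flow can exceed 18.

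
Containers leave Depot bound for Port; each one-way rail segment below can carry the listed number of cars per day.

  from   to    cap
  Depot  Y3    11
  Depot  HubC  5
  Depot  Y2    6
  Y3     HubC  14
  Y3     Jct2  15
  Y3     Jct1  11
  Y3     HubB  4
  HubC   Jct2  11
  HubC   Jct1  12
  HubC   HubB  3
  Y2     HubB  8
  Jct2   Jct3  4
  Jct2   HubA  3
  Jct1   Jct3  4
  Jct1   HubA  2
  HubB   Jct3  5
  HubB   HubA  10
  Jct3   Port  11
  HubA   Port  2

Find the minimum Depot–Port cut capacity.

Augment Depot→Y3→Jct2→Jct3→Port: bottleneck 4, flow now 4.
Augment Depot→Y3→Jct2→HubA→Port: bottleneck 2, flow now 6.
Augment Depot→Y3→Jct1→Jct3→Port: bottleneck 4, flow now 10.
Augment Depot→Y3→HubB→Jct3→Port: bottleneck 1, flow now 11.
Augment Depot→HubC→HubB→Jct3→Port: bottleneck 2, flow now 13.
No augmenting path remains; maximum flow = 13.
By max-flow min-cut, the minimum cut capacity equals the max flow.
In the residual graph, reachable from Depot: {Depot, Y3, HubC, Y2, Jct2, Jct1, HubB, Jct3, HubA}.
Min-cut edges: Jct3→Port (11), HubA→Port (2); capacity 11 + 2 = 13.

13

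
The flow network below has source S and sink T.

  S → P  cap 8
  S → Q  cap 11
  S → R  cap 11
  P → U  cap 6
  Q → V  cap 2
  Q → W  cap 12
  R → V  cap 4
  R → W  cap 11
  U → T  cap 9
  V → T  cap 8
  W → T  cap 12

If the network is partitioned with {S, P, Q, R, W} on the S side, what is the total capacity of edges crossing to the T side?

Edges leaving {S, P, Q, R, W}: P→U (6), Q→V (2), R→V (4), W→T (12).
Cut capacity = 6 + 2 + 4 + 12 = 24.

24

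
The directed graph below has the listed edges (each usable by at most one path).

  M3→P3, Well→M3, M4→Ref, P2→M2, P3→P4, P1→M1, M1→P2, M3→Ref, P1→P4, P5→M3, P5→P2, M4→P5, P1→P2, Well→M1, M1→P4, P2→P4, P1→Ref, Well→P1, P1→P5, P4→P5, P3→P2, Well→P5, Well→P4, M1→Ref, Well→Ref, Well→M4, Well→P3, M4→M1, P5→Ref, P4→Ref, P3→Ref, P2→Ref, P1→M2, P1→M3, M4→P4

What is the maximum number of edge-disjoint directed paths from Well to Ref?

Assign every edge capacity 1; by Menger, the answer equals the max flow.
Path Well→Ref (+1); total 1.
Path Well→M4→Ref (+1); total 2.
Path Well→P5→Ref (+1); total 3.
Path Well→P1→Ref (+1); total 4.
Path Well→M3→Ref (+1); total 5.
Path Well→P3→Ref (+1); total 6.
Path Well→M1→Ref (+1); total 7.
Path Well→P4→Ref (+1); total 8.
No residual Well→Ref path; max flow = 8.
Certifying cut of size 8: {Well→M1, Well→M3, Well→M4, Well→P1, Well→P3, Well→P4, Well→P5, Well→Ref}.

8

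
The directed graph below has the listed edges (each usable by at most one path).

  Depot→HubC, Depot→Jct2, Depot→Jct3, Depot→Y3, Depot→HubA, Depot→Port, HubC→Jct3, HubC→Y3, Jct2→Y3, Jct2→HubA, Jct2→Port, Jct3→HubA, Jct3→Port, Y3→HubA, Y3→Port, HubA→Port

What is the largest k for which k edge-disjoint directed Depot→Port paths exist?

Assign every edge capacity 1; by Menger, the answer equals the max flow.
Path Depot→Port (+1); total 1.
Path Depot→Jct2→Port (+1); total 2.
Path Depot→Jct3→Port (+1); total 3.
Path Depot→Y3→Port (+1); total 4.
Path Depot→HubA→Port (+1); total 5.
No residual Depot→Port path; max flow = 5.
Certifying cut of size 5: {Depot→Jct2, Depot→Port, HubA→Port, Jct3→Port, Y3→Port}.

5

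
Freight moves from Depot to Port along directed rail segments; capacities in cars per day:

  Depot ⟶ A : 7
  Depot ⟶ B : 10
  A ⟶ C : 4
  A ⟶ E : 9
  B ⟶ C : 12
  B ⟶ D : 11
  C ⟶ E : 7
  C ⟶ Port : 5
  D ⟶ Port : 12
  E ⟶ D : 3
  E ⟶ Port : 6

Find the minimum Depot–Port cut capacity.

Augment Depot→A→C→Port: bottleneck 4, flow now 4.
Augment Depot→A→E→Port: bottleneck 3, flow now 7.
Augment Depot→B→C→Port: bottleneck 1, flow now 8.
Augment Depot→B→D→Port: bottleneck 9, flow now 17.
No augmenting path remains; maximum flow = 17.
By max-flow min-cut, the minimum cut capacity equals the max flow.
In the residual graph, reachable from Depot: {Depot}.
Min-cut edges: Depot→A (7), Depot→B (10); capacity 7 + 10 = 17.

17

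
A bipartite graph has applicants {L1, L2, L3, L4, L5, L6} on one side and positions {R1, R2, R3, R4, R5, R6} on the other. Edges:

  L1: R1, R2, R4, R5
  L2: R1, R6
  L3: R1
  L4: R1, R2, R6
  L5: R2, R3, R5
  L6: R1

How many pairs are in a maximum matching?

Unit-capacity flow: source→left, listed edges, right→sink; max matching = max flow.
Augmenting path L1→R1 (+1); matched 1.
Augmenting path L2→R6 (+1); matched 2.
Augmenting path L4→R2 (+1); matched 3.
Augmenting path L5→R3 (+1); matched 4.
Augmenting path L3→R1→L1→R4 (+1); matched 5.
No augmenting path remains; maximum matching = 5.
König certificate: {L1, L2, L4, L5, R1} is a vertex cover of size 5 (every listed pair touches it), so no matching can be larger.

5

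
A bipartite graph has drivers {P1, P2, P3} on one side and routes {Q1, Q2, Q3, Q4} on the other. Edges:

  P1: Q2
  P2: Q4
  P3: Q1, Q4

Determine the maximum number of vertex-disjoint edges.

Unit-capacity flow: source→left, listed edges, right→sink; max matching = max flow.
Augmenting path P1→Q2 (+1); matched 1.
Augmenting path P2→Q4 (+1); matched 2.
Augmenting path P3→Q1 (+1); matched 3.
No augmenting path remains; maximum matching = 3.
König certificate: {P1, P2, P3} is a vertex cover of size 3 (every listed pair touches it), so no matching can be larger.

3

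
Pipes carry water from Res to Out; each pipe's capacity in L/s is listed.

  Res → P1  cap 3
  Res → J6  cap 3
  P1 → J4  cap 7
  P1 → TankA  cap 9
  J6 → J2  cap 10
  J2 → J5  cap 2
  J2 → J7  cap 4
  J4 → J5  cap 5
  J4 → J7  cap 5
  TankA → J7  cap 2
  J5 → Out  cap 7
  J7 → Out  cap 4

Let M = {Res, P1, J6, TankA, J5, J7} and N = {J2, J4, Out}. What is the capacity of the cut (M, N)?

Edges leaving {Res, P1, J6, TankA, J5, J7}: P1→J4 (7), J6→J2 (10), J5→Out (7), J7→Out (4).
Cut capacity = 7 + 10 + 7 + 4 = 28.

28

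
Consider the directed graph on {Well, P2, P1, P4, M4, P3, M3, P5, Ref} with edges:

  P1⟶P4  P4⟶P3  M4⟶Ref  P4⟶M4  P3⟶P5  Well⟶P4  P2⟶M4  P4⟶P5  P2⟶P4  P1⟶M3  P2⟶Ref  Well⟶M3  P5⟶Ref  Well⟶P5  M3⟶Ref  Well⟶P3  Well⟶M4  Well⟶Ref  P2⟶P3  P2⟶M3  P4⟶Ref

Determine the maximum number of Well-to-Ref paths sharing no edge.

5

Assign every edge capacity 1; by Menger, the answer equals the max flow.
Path Well→Ref (+1); total 1.
Path Well→P4→Ref (+1); total 2.
Path Well→M4→Ref (+1); total 3.
Path Well→M3→Ref (+1); total 4.
Path Well→P5→Ref (+1); total 5.
No residual Well→Ref path; max flow = 5.
Certifying cut of size 5: {P5→Ref, Well→M3, Well→M4, Well→P4, Well→Ref}.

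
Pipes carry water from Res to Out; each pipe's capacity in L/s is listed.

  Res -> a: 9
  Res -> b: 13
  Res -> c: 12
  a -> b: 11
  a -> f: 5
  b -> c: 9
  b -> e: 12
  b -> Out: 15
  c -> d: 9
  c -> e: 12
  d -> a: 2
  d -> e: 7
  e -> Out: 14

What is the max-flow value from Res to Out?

29

Augment Res→b→Out: bottleneck 13, flow now 13.
Augment Res→a→b→Out: bottleneck 2, flow now 15.
Augment Res→c→e→Out: bottleneck 12, flow now 27.
Augment Res→a→b→e→Out: bottleneck 2, flow now 29.
No augmenting path remains; maximum flow = 29.
In the residual graph, reachable from Res: {Res, a, b, c, d, e, f}.
Min-cut edges: b→Out (15), e→Out (14); capacity 15 + 14 = 29.
This cut is saturated, so no flow can exceed 29.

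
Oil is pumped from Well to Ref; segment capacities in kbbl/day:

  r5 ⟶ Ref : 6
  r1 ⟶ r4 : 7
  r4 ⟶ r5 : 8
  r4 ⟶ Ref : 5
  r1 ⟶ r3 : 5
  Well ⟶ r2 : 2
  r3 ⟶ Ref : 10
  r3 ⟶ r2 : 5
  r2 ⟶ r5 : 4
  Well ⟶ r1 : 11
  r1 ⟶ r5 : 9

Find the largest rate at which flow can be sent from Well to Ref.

Augment Well→r1→r3→Ref: bottleneck 5, flow now 5.
Augment Well→r1→r4→Ref: bottleneck 5, flow now 10.
Augment Well→r1→r5→Ref: bottleneck 1, flow now 11.
Augment Well→r2→r5→Ref: bottleneck 2, flow now 13.
No augmenting path remains; maximum flow = 13.
In the residual graph, reachable from Well: {Well}.
Min-cut edges: Well→r1 (11), Well→r2 (2); capacity 11 + 2 = 13.
This cut is saturated, so no flow can exceed 13.

13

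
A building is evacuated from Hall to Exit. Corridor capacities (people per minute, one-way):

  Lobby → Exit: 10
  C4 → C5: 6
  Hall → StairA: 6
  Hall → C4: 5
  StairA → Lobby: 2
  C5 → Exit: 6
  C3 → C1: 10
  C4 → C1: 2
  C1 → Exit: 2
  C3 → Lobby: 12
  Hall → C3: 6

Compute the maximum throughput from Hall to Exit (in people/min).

13

Augment Hall→StairA→Lobby→Exit: bottleneck 2, flow now 2.
Augment Hall→C3→Lobby→Exit: bottleneck 6, flow now 8.
Augment Hall→C4→C5→Exit: bottleneck 5, flow now 13.
No augmenting path remains; maximum flow = 13.
In the residual graph, reachable from Hall: {Hall, StairA}.
Min-cut edges: Hall→C3 (6), Hall→C4 (5), StairA→Lobby (2); capacity 6 + 5 + 2 = 13.
This cut is saturated, so no flow can exceed 13.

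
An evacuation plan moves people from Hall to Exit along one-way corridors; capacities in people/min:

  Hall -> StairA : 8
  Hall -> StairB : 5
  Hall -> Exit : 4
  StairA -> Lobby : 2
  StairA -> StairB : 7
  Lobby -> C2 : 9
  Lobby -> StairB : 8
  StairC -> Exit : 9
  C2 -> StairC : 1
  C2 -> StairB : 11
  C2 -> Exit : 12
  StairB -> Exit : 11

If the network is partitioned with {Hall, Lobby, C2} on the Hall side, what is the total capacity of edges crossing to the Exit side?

49

Edges leaving {Hall, Lobby, C2}: Hall→StairA (8), Hall→StairB (5), Hall→Exit (4), Lobby→StairB (8), C2→StairC (1), C2→StairB (11), C2→Exit (12).
Cut capacity = 8 + 5 + 4 + 8 + 1 + 11 + 12 = 49.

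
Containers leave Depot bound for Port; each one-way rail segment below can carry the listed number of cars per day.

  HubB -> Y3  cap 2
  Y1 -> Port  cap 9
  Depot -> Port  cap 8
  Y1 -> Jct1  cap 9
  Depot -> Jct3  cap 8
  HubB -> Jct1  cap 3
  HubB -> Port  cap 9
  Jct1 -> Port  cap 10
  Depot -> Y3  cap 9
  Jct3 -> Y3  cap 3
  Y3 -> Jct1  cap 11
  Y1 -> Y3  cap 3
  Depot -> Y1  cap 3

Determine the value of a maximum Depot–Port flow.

Augment Depot→Port: bottleneck 8, flow now 8.
Augment Depot→Y1→Port: bottleneck 3, flow now 11.
Augment Depot→Y3→Jct1→Port: bottleneck 9, flow now 20.
Augment Depot→Jct3→Y3→Jct1→Port: bottleneck 1, flow now 21.
No augmenting path remains; maximum flow = 21.
In the residual graph, reachable from Depot: {Depot, Jct3, Y3, Jct1}.
Min-cut edges: Depot→Y1 (3), Depot→Port (8), Jct1→Port (10); capacity 3 + 8 + 10 = 21.
This cut is saturated, so no flow can exceed 21.

21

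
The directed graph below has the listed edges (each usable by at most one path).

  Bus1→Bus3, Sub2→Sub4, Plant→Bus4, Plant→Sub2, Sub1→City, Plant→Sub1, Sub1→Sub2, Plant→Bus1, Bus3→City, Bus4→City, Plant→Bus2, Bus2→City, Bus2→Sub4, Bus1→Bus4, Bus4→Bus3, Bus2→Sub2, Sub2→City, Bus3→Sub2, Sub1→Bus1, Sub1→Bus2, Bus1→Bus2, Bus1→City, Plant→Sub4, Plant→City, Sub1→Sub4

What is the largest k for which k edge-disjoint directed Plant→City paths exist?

Assign every edge capacity 1; by Menger, the answer equals the max flow.
Path Plant→City (+1); total 1.
Path Plant→Sub1→City (+1); total 2.
Path Plant→Bus1→City (+1); total 3.
Path Plant→Bus4→City (+1); total 4.
Path Plant→Bus2→City (+1); total 5.
Path Plant→Sub2→City (+1); total 6.
No residual Plant→City path; max flow = 6.
Certifying cut of size 6: {Plant→Bus1, Plant→Bus2, Plant→Bus4, Plant→City, Plant→Sub1, Plant→Sub2}.

6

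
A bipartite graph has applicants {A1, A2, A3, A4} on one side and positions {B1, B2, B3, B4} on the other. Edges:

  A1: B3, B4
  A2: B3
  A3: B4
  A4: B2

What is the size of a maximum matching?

3

Unit-capacity flow: source→left, listed edges, right→sink; max matching = max flow.
Augmenting path A1→B3 (+1); matched 1.
Augmenting path A3→B4 (+1); matched 2.
Augmenting path A4→B2 (+1); matched 3.
No augmenting path remains; maximum matching = 3.
König certificate: {A4, B3, B4} is a vertex cover of size 3 (every listed pair touches it), so no matching can be larger.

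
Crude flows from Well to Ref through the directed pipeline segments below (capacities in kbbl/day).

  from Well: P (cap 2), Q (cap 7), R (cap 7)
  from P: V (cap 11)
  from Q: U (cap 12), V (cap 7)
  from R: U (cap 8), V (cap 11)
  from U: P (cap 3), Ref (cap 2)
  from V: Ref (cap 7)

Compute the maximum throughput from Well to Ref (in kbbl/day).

Augment Well→P→V→Ref: bottleneck 2, flow now 2.
Augment Well→Q→U→Ref: bottleneck 2, flow now 4.
Augment Well→Q→V→Ref: bottleneck 5, flow now 9.
No augmenting path remains; maximum flow = 9.
In the residual graph, reachable from Well: {Well, P, Q, R, U, V}.
Min-cut edges: U→Ref (2), V→Ref (7); capacity 2 + 7 = 9.
This cut is saturated, so no flow can exceed 9.

9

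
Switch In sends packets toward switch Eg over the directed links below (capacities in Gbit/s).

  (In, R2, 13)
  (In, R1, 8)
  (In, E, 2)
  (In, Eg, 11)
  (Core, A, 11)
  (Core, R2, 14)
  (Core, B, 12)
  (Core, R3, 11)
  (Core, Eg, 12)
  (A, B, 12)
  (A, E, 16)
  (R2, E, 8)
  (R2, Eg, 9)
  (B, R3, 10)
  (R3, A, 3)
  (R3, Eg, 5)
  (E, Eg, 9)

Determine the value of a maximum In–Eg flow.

Augment In→Eg: bottleneck 11, flow now 11.
Augment In→R2→Eg: bottleneck 9, flow now 20.
Augment In→E→Eg: bottleneck 2, flow now 22.
Augment In→R2→E→Eg: bottleneck 4, flow now 26.
No augmenting path remains; maximum flow = 26.
In the residual graph, reachable from In: {In, R1}.
Min-cut edges: In→R2 (13), In→E (2), In→Eg (11); capacity 13 + 2 + 11 = 26.
This cut is saturated, so no flow can exceed 26.

26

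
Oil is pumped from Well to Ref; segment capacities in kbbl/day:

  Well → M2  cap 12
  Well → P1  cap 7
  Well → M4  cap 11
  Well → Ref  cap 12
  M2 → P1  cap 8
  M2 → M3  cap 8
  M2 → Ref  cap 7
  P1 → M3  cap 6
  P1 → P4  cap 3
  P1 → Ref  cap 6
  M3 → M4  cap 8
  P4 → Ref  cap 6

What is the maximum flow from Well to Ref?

28

Augment Well→Ref: bottleneck 12, flow now 12.
Augment Well→M2→Ref: bottleneck 7, flow now 19.
Augment Well→P1→Ref: bottleneck 6, flow now 25.
Augment Well→P1→P4→Ref: bottleneck 1, flow now 26.
Augment Well→M2→P1→P4→Ref: bottleneck 2, flow now 28.
No augmenting path remains; maximum flow = 28.
In the residual graph, reachable from Well: {Well, M2, P1, M3, M4}.
Min-cut edges: Well→Ref (12), M2→Ref (7), P1→P4 (3), P1→Ref (6); capacity 12 + 7 + 3 + 6 = 28.
This cut is saturated, so no flow can exceed 28.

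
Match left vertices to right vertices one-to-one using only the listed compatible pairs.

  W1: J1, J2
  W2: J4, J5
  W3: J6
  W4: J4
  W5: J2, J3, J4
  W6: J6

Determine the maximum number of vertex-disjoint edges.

5

Unit-capacity flow: source→left, listed edges, right→sink; max matching = max flow.
Augmenting path W1→J1 (+1); matched 1.
Augmenting path W2→J4 (+1); matched 2.
Augmenting path W3→J6 (+1); matched 3.
Augmenting path W5→J2 (+1); matched 4.
Augmenting path W4→J4→W2→J5 (+1); matched 5.
No augmenting path remains; maximum matching = 5.
König certificate: {W1, W2, W4, W5, J6} is a vertex cover of size 5 (every listed pair touches it), so no matching can be larger.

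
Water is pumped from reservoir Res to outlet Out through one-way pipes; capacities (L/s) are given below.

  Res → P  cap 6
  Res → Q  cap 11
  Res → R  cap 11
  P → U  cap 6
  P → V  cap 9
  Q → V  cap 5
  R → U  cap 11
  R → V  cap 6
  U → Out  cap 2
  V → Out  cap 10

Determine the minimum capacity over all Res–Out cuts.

Augment Res→P→U→Out: bottleneck 2, flow now 2.
Augment Res→P→V→Out: bottleneck 4, flow now 6.
Augment Res→Q→V→Out: bottleneck 5, flow now 11.
Augment Res→R→V→Out: bottleneck 1, flow now 12.
No augmenting path remains; maximum flow = 12.
By max-flow min-cut, the minimum cut capacity equals the max flow.
In the residual graph, reachable from Res: {Res, P, Q, R, U, V}.
Min-cut edges: U→Out (2), V→Out (10); capacity 2 + 10 = 12.

12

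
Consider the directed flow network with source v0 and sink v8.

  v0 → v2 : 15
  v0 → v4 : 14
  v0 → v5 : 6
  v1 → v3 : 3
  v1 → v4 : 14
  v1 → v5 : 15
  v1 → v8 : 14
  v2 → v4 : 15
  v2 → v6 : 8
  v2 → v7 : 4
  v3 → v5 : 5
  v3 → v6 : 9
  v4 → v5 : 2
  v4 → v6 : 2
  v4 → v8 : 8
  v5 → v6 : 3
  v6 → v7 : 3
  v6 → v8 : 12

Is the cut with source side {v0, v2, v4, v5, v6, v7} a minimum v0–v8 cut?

Yes — it is a minimum cut (capacity 20).

Given cut capacity: 8 + 12 = 20.
Augment v0→v4→v8: bottleneck 8, flow now 8.
Augment v0→v2→v6→v8: bottleneck 8, flow now 16.
Augment v0→v4→v6→v8: bottleneck 2, flow now 18.
Augment v0→v5→v6→v8: bottleneck 2, flow now 20.
No augmenting path remains; maximum flow = 20.
Cut capacity 20 equals the max flow, so it is a minimum cut.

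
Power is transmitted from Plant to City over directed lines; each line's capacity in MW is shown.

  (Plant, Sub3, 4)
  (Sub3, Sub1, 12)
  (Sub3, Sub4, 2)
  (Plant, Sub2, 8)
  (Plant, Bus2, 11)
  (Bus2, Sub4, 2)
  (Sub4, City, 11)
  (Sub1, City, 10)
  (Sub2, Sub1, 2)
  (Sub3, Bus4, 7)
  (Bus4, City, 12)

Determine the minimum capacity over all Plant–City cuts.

8

Augment Plant→Bus2→Sub4→City: bottleneck 2, flow now 2.
Augment Plant→Sub2→Sub1→City: bottleneck 2, flow now 4.
Augment Plant→Sub3→Bus4→City: bottleneck 4, flow now 8.
No augmenting path remains; maximum flow = 8.
By max-flow min-cut, the minimum cut capacity equals the max flow.
In the residual graph, reachable from Plant: {Plant, Bus2, Sub2}.
Min-cut edges: Plant→Sub3 (4), Bus2→Sub4 (2), Sub2→Sub1 (2); capacity 4 + 2 + 2 = 8.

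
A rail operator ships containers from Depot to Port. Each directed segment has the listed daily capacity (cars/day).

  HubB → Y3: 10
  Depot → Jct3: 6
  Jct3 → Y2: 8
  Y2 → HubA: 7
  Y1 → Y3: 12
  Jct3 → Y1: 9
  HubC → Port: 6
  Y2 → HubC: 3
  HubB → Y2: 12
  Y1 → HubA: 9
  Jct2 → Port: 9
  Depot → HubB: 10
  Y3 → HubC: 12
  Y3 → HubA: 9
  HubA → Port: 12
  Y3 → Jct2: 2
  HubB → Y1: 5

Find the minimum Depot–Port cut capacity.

16

Augment Depot→Jct3→Y2→HubA→Port: bottleneck 6, flow now 6.
Augment Depot→HubB→Y2→HubA→Port: bottleneck 1, flow now 7.
Augment Depot→HubB→Y2→HubC→Port: bottleneck 3, flow now 10.
Augment Depot→HubB→Y1→HubA→Port: bottleneck 5, flow now 15.
Augment Depot→HubB→Y3→Jct2→Port: bottleneck 1, flow now 16.
No augmenting path remains; maximum flow = 16.
By max-flow min-cut, the minimum cut capacity equals the max flow.
In the residual graph, reachable from Depot: {Depot}.
Min-cut edges: Depot→Jct3 (6), Depot→HubB (10); capacity 6 + 10 = 16.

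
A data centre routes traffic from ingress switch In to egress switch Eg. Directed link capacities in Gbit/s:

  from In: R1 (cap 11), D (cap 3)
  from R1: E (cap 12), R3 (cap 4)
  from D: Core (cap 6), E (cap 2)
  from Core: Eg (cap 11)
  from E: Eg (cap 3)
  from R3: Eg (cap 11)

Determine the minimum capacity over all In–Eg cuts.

Augment In→R1→E→Eg: bottleneck 3, flow now 3.
Augment In→R1→R3→Eg: bottleneck 4, flow now 7.
Augment In→D→Core→Eg: bottleneck 3, flow now 10.
No augmenting path remains; maximum flow = 10.
By max-flow min-cut, the minimum cut capacity equals the max flow.
In the residual graph, reachable from In: {In, R1, E}.
Min-cut edges: In→D (3), R1→R3 (4), E→Eg (3); capacity 3 + 4 + 3 = 10.

10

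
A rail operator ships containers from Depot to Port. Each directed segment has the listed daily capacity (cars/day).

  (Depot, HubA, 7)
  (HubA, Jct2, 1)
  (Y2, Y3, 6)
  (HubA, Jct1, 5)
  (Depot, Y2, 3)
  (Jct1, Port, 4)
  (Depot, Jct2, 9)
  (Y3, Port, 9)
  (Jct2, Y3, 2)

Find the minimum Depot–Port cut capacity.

9

Augment Depot→Jct2→Y3→Port: bottleneck 2, flow now 2.
Augment Depot→Y2→Y3→Port: bottleneck 3, flow now 5.
Augment Depot→HubA→Jct1→Port: bottleneck 4, flow now 9.
No augmenting path remains; maximum flow = 9.
By max-flow min-cut, the minimum cut capacity equals the max flow.
In the residual graph, reachable from Depot: {Depot, Jct2, HubA, Jct1}.
Min-cut edges: Depot→Y2 (3), Jct2→Y3 (2), Jct1→Port (4); capacity 3 + 2 + 4 = 9.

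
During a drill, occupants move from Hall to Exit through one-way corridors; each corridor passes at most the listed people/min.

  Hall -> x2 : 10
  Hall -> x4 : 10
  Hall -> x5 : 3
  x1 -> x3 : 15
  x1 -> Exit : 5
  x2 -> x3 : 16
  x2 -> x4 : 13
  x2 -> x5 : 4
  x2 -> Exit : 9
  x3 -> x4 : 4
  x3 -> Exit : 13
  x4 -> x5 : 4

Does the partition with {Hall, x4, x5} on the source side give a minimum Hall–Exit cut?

Yes — it is a minimum cut (capacity 10).

Given cut capacity: 10 = 10.
Augment Hall→x2→Exit: bottleneck 9, flow now 9.
Augment Hall→x2→x3→Exit: bottleneck 1, flow now 10.
No augmenting path remains; maximum flow = 10.
Cut capacity 10 equals the max flow, so it is a minimum cut.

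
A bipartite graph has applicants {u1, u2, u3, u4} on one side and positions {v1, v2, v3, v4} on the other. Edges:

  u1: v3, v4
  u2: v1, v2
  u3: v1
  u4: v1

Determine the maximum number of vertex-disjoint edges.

Unit-capacity flow: source→left, listed edges, right→sink; max matching = max flow.
Augmenting path u1→v3 (+1); matched 1.
Augmenting path u2→v1 (+1); matched 2.
Augmenting path u3→v1→u2→v2 (+1); matched 3.
No augmenting path remains; maximum matching = 3.
König certificate: {u1, u2, v1} is a vertex cover of size 3 (every listed pair touches it), so no matching can be larger.

3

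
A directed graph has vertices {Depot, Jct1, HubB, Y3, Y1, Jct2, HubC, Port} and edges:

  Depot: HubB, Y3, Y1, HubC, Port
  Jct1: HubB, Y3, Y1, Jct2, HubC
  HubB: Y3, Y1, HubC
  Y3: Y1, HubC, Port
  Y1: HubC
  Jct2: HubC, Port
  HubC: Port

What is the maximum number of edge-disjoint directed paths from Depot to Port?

Assign every edge capacity 1; by Menger, the answer equals the max flow.
Path Depot→Port (+1); total 1.
Path Depot→Y3→Port (+1); total 2.
Path Depot→HubC→Port (+1); total 3.
No residual Depot→Port path; max flow = 3.
Certifying cut of size 3: {Depot→Port, HubC→Port, Y3→Port}.

3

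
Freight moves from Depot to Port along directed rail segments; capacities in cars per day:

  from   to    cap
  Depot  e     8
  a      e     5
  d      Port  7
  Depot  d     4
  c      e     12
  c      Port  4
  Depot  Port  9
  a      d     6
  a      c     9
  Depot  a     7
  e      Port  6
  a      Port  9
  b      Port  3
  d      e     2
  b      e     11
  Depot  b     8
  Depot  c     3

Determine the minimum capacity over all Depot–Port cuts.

Augment Depot→Port: bottleneck 9, flow now 9.
Augment Depot→a→Port: bottleneck 7, flow now 16.
Augment Depot→b→Port: bottleneck 3, flow now 19.
Augment Depot→c→Port: bottleneck 3, flow now 22.
Augment Depot→d→Port: bottleneck 4, flow now 26.
Augment Depot→e→Port: bottleneck 6, flow now 32.
No augmenting path remains; maximum flow = 32.
By max-flow min-cut, the minimum cut capacity equals the max flow.
In the residual graph, reachable from Depot: {Depot, b, e}.
Min-cut edges: Depot→a (7), Depot→c (3), Depot→d (4), Depot→Port (9), b→Port (3), e→Port (6); capacity 7 + 3 + 4 + 9 + 3 + 6 = 32.

32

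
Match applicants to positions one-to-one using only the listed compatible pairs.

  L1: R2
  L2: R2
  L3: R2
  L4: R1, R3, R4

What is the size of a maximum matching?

2

Unit-capacity flow: source→left, listed edges, right→sink; max matching = max flow.
Augmenting path L1→R2 (+1); matched 1.
Augmenting path L4→R1 (+1); matched 2.
No augmenting path remains; maximum matching = 2.
König certificate: {L4, R2} is a vertex cover of size 2 (every listed pair touches it), so no matching can be larger.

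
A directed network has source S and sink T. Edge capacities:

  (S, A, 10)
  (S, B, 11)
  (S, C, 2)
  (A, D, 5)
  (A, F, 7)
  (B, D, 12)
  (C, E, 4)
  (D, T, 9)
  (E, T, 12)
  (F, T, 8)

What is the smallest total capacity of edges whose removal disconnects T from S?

18

Augment S→A→D→T: bottleneck 5, flow now 5.
Augment S→A→F→T: bottleneck 5, flow now 10.
Augment S→B→D→T: bottleneck 4, flow now 14.
Augment S→C→E→T: bottleneck 2, flow now 16.
Augment S→B→D→A→F→T: bottleneck 2, flow now 18. (uses reverse residual edge)
No augmenting path remains; maximum flow = 18.
By max-flow min-cut, the minimum cut capacity equals the max flow.
In the residual graph, reachable from S: {S, A, B, D}.
Min-cut edges: S→C (2), A→F (7), D→T (9); capacity 2 + 7 + 9 = 18.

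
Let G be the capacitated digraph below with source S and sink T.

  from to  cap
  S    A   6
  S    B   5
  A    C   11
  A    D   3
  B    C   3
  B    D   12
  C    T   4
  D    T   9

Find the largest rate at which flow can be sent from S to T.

11

Augment S→A→C→T: bottleneck 4, flow now 4.
Augment S→A→D→T: bottleneck 2, flow now 6.
Augment S→B→D→T: bottleneck 5, flow now 11.
No augmenting path remains; maximum flow = 11.
In the residual graph, reachable from S: {S}.
Min-cut edges: S→A (6), S→B (5); capacity 6 + 5 = 11.
This cut is saturated, so no flow can exceed 11.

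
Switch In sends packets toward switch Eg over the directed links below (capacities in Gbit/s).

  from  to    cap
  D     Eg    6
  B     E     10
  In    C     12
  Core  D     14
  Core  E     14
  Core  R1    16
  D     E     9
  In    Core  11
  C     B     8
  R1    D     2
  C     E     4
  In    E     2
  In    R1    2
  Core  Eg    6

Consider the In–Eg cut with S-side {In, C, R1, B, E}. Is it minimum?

No — its capacity is 13, but the minimum cut has capacity 12.

Given cut capacity: 11 + 2 = 13.
Augment In→Core→Eg: bottleneck 6, flow now 6.
Augment In→Core→D→Eg: bottleneck 5, flow now 11.
Augment In→R1→D→Eg: bottleneck 1, flow now 12.
No augmenting path remains; maximum flow = 12.
In the residual graph, reachable from In: {In, C, Core, R1, D, B, E}.
Min-cut edges: Core→Eg (6), D→Eg (6); capacity 6 + 6 = 12.
Cut capacity 13 exceeds the max flow 12, so it is not minimum.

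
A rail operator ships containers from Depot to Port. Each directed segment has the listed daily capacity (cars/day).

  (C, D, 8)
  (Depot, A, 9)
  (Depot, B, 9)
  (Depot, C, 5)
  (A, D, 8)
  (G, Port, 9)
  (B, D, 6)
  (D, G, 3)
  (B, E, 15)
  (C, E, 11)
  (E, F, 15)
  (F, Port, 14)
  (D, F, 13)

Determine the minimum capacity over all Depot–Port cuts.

17

Augment Depot→A→D→F→Port: bottleneck 8, flow now 8.
Augment Depot→B→D→F→Port: bottleneck 5, flow now 13.
Augment Depot→B→D→G→Port: bottleneck 1, flow now 14.
Augment Depot→B→E→F→Port: bottleneck 1, flow now 15.
Augment Depot→C→D→G→Port: bottleneck 2, flow now 17.
No augmenting path remains; maximum flow = 17.
By max-flow min-cut, the minimum cut capacity equals the max flow.
In the residual graph, reachable from Depot: {Depot, A, B, C, D, E, F}.
Min-cut edges: D→G (3), F→Port (14); capacity 3 + 14 = 17.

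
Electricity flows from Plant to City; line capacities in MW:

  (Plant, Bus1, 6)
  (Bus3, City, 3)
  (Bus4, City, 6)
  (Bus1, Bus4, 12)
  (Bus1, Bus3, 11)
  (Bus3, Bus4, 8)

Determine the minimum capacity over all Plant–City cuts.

6

Augment Plant→Bus1→Bus3→City: bottleneck 3, flow now 3.
Augment Plant→Bus1→Bus4→City: bottleneck 3, flow now 6.
No augmenting path remains; maximum flow = 6.
By max-flow min-cut, the minimum cut capacity equals the max flow.
In the residual graph, reachable from Plant: {Plant}.
Min-cut edges: Plant→Bus1 (6); capacity 6 = 6.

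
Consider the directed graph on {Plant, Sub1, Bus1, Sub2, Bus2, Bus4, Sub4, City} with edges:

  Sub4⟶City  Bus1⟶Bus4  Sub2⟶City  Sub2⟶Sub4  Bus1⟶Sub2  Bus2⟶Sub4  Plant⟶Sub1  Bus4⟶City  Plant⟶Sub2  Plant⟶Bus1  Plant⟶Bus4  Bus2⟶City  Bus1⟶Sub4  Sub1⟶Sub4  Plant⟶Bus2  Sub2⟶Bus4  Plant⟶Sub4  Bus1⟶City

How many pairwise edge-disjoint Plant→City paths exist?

5

Assign every edge capacity 1; by Menger, the answer equals the max flow.
Path Plant→Bus1→City (+1); total 1.
Path Plant→Sub2→City (+1); total 2.
Path Plant→Bus2→City (+1); total 3.
Path Plant→Bus4→City (+1); total 4.
Path Plant→Sub4→City (+1); total 5.
No residual Plant→City path; max flow = 5.
Certifying cut of size 5: {Plant→Bus1, Plant→Bus2, Plant→Bus4, Plant→Sub2, Sub4→City}.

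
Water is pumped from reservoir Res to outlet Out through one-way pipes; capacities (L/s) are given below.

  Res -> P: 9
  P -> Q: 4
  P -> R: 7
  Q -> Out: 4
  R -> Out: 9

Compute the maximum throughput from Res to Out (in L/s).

9

Augment Res→P→Q→Out: bottleneck 4, flow now 4.
Augment Res→P→R→Out: bottleneck 5, flow now 9.
No augmenting path remains; maximum flow = 9.
In the residual graph, reachable from Res: {Res}.
Min-cut edges: Res→P (9); capacity 9 = 9.
This cut is saturated, so no flow can exceed 9.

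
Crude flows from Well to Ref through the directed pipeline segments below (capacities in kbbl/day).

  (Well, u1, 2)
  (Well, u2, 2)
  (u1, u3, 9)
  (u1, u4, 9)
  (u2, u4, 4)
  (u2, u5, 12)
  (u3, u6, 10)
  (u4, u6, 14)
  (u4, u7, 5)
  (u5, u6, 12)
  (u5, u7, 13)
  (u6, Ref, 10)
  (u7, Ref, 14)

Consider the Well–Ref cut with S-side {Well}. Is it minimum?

Yes — it is a minimum cut (capacity 4).

Given cut capacity: 2 + 2 = 4.
Augment Well→u1→u3→u6→Ref: bottleneck 2, flow now 2.
Augment Well→u2→u4→u6→Ref: bottleneck 2, flow now 4.
No augmenting path remains; maximum flow = 4.
Cut capacity 4 equals the max flow, so it is a minimum cut.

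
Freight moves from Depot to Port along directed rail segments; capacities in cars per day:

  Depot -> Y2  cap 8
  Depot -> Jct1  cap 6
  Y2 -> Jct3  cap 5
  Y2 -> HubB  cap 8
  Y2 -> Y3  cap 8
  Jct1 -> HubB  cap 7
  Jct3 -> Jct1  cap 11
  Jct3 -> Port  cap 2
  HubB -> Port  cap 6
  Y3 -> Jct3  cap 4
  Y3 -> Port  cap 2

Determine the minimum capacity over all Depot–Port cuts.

Augment Depot→Y2→Jct3→Port: bottleneck 2, flow now 2.
Augment Depot→Y2→HubB→Port: bottleneck 6, flow now 8.
Augment Depot→Jct1→HubB→Y2→Y3→Port: bottleneck 2, flow now 10. (uses reverse residual edge)
No augmenting path remains; maximum flow = 10.
By max-flow min-cut, the minimum cut capacity equals the max flow.
In the residual graph, reachable from Depot: {Depot, Y2, Jct1, Jct3, HubB, Y3}.
Min-cut edges: Jct3→Port (2), HubB→Port (6), Y3→Port (2); capacity 2 + 6 + 2 = 10.

10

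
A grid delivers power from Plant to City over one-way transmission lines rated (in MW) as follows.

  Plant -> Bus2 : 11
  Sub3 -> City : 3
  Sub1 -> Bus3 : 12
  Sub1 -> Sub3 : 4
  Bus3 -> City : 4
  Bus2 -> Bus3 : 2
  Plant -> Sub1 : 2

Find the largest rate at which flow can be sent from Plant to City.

Augment Plant→Bus2→Bus3→City: bottleneck 2, flow now 2.
Augment Plant→Sub1→Bus3→City: bottleneck 2, flow now 4.
No augmenting path remains; maximum flow = 4.
In the residual graph, reachable from Plant: {Plant, Bus2}.
Min-cut edges: Plant→Sub1 (2), Bus2→Bus3 (2); capacity 2 + 2 = 4.
This cut is saturated, so no flow can exceed 4.

4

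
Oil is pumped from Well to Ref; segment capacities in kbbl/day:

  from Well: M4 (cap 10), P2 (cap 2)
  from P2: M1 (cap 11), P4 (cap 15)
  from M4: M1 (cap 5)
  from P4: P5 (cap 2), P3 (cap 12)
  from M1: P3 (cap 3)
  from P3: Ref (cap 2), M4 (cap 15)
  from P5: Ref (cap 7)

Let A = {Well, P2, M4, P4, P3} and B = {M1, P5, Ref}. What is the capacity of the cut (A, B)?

20

Edges leaving {Well, P2, M4, P4, P3}: P2→M1 (11), M4→M1 (5), P4→P5 (2), P3→Ref (2).
Cut capacity = 11 + 5 + 2 + 2 = 20.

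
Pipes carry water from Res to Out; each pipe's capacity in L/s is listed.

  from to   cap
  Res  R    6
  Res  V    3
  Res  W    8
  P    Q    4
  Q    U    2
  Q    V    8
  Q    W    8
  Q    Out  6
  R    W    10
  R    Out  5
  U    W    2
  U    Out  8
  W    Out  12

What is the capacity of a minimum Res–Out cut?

14

Augment Res→R→Out: bottleneck 5, flow now 5.
Augment Res→W→Out: bottleneck 8, flow now 13.
Augment Res→R→W→Out: bottleneck 1, flow now 14.
No augmenting path remains; maximum flow = 14.
By max-flow min-cut, the minimum cut capacity equals the max flow.
In the residual graph, reachable from Res: {Res, V}.
Min-cut edges: Res→R (6), Res→W (8); capacity 6 + 8 = 14.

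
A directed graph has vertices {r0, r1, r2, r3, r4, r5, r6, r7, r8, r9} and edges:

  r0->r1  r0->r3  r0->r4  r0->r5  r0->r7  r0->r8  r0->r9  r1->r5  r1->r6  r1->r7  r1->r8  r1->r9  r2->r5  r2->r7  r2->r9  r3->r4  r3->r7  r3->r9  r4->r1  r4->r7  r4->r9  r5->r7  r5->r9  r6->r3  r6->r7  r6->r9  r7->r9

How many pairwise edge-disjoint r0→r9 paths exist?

6

Assign every edge capacity 1; by Menger, the answer equals the max flow.
Path r0→r9 (+1); total 1.
Path r0→r1→r9 (+1); total 2.
Path r0→r3→r9 (+1); total 3.
Path r0→r4→r9 (+1); total 4.
Path r0→r5→r9 (+1); total 5.
Path r0→r7→r9 (+1); total 6.
No residual r0→r9 path; max flow = 6.
Certifying cut of size 6: {r0→r1, r0→r3, r0→r4, r0→r5, r0→r7, r0→r9}.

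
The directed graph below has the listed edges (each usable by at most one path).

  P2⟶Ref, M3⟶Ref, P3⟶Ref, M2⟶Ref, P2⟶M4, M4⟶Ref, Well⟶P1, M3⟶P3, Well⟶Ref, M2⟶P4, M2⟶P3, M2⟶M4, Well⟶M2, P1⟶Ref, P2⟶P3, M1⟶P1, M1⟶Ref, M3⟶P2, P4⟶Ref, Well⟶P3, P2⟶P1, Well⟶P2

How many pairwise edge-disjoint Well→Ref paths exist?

5

Assign every edge capacity 1; by Menger, the answer equals the max flow.
Path Well→Ref (+1); total 1.
Path Well→M2→Ref (+1); total 2.
Path Well→P1→Ref (+1); total 3.
Path Well→P2→Ref (+1); total 4.
Path Well→P3→Ref (+1); total 5.
No residual Well→Ref path; max flow = 5.
Certifying cut of size 5: {Well→M2, Well→P1, Well→P2, Well→P3, Well→Ref}.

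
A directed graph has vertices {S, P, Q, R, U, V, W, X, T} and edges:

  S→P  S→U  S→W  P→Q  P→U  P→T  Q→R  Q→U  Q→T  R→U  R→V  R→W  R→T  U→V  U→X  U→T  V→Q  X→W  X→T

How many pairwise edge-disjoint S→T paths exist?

2

Assign every edge capacity 1; by Menger, the answer equals the max flow.
Path S→P→T (+1); total 1.
Path S→U→T (+1); total 2.
No residual S→T path; max flow = 2.
Certifying cut of size 2: {S→P, S→U}.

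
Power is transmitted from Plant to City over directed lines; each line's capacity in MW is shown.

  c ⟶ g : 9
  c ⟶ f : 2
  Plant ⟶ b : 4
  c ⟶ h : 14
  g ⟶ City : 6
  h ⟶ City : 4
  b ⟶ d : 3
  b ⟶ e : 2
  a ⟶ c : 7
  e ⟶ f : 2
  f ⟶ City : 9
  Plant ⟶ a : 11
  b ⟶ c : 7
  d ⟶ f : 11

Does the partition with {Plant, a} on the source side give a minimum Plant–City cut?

Given cut capacity: 4 + 7 = 11.
Augment Plant→a→c→f→City: bottleneck 2, flow now 2.
Augment Plant→a→c→g→City: bottleneck 5, flow now 7.
Augment Plant→b→c→g→City: bottleneck 1, flow now 8.
Augment Plant→b→c→h→City: bottleneck 3, flow now 11.
No augmenting path remains; maximum flow = 11.
Cut capacity 11 equals the max flow, so it is a minimum cut.

Yes — it is a minimum cut (capacity 11).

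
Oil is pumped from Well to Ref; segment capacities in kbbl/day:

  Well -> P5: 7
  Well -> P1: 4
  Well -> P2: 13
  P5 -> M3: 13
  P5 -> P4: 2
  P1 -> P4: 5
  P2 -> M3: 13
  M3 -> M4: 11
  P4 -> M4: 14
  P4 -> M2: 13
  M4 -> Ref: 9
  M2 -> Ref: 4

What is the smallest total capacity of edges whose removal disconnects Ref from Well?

13

Augment Well→P5→M3→M4→Ref: bottleneck 7, flow now 7.
Augment Well→P1→P4→M4→Ref: bottleneck 2, flow now 9.
Augment Well→P1→P4→M2→Ref: bottleneck 2, flow now 11.
Augment Well→P2→M3→P5→P4→M2→Ref: bottleneck 2, flow now 13. (uses reverse residual edge)
No augmenting path remains; maximum flow = 13.
By max-flow min-cut, the minimum cut capacity equals the max flow.
In the residual graph, reachable from Well: {Well, P5, P1, P2, M3, P4, M4, M2}.
Min-cut edges: M4→Ref (9), M2→Ref (4); capacity 9 + 4 = 13.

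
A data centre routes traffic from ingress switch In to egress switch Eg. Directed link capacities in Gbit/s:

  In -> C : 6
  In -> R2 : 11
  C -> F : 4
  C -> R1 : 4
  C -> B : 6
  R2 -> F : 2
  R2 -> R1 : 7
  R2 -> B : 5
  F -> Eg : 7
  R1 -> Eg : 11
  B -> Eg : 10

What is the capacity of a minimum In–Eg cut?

17

Augment In→C→F→Eg: bottleneck 4, flow now 4.
Augment In→C→R1→Eg: bottleneck 2, flow now 6.
Augment In→R2→F→Eg: bottleneck 2, flow now 8.
Augment In→R2→R1→Eg: bottleneck 7, flow now 15.
Augment In→R2→B→Eg: bottleneck 2, flow now 17.
No augmenting path remains; maximum flow = 17.
By max-flow min-cut, the minimum cut capacity equals the max flow.
In the residual graph, reachable from In: {In}.
Min-cut edges: In→C (6), In→R2 (11); capacity 6 + 11 = 17.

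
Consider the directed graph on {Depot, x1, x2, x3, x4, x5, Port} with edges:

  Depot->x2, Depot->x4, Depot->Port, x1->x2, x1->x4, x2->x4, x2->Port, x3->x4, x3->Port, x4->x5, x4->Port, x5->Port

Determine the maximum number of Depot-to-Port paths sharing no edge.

3

Assign every edge capacity 1; by Menger, the answer equals the max flow.
Path Depot→Port (+1); total 1.
Path Depot→x2→Port (+1); total 2.
Path Depot→x4→Port (+1); total 3.
No residual Depot→Port path; max flow = 3.
Certifying cut of size 3: {Depot→Port, Depot→x2, Depot→x4}.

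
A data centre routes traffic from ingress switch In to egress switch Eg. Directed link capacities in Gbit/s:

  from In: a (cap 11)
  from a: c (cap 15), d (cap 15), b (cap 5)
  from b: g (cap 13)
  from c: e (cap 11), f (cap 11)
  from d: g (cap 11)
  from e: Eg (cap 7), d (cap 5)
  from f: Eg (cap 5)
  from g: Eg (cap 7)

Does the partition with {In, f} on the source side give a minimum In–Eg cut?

No — its capacity is 16, but the minimum cut has capacity 11.

Given cut capacity: 11 + 5 = 16.
Augment In→a→b→g→Eg: bottleneck 5, flow now 5.
Augment In→a→c→e→Eg: bottleneck 6, flow now 11.
No augmenting path remains; maximum flow = 11.
In the residual graph, reachable from In: {In}.
Min-cut edges: In→a (11); capacity 11 = 11.
Cut capacity 16 exceeds the max flow 11, so it is not minimum.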